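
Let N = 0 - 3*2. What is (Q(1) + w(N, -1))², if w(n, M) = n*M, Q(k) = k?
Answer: 49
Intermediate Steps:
N = -6 (N = 0 - 6 = -6)
w(n, M) = M*n
(Q(1) + w(N, -1))² = (1 - 1*(-6))² = (1 + 6)² = 7² = 49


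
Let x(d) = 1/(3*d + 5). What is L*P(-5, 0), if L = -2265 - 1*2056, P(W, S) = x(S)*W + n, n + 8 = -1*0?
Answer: 38889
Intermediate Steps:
x(d) = 1/(5 + 3*d)
n = -8 (n = -8 - 1*0 = -8 + 0 = -8)
P(W, S) = -8 + W/(5 + 3*S) (P(W, S) = W/(5 + 3*S) - 8 = -8 + W/(5 + 3*S))
L = -4321 (L = -2265 - 2056 = -4321)
L*P(-5, 0) = -4321*(-40 - 5 - 24*0)/(5 + 3*0) = -4321*(-40 - 5 + 0)/(5 + 0) = -4321*(-45)/5 = -4321*(-9) = 38889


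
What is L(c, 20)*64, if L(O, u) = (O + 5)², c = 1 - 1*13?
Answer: 3136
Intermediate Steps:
c = -12 (c = 1 - 13 = -12)
L(O, u) = (5 + O)²
L(c, 20)*64 = (5 - 12)²*64 = (-7)²*64 = 49*64 = 3136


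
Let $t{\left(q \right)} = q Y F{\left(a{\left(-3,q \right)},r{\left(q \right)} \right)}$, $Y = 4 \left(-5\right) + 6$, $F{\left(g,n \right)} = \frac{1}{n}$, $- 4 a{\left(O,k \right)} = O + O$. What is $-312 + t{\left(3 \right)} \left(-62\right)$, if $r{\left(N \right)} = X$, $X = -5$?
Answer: $- \frac{4164}{5} \approx -832.8$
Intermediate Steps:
$r{\left(N \right)} = -5$
$a{\left(O,k \right)} = - \frac{O}{2}$ ($a{\left(O,k \right)} = - \frac{O + O}{4} = - \frac{2 O}{4} = - \frac{O}{2}$)
$Y = -14$ ($Y = -20 + 6 = -14$)
$t{\left(q \right)} = \frac{14 q}{5}$ ($t{\left(q \right)} = \frac{q \left(-14\right)}{-5} = - 14 q \left(- \frac{1}{5}\right) = \frac{14 q}{5}$)
$-312 + t{\left(3 \right)} \left(-62\right) = -312 + \frac{14}{5} \cdot 3 \left(-62\right) = -312 + \frac{42}{5} \left(-62\right) = -312 - \frac{2604}{5} = - \frac{4164}{5}$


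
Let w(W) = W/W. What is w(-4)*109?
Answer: 109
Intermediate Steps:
w(W) = 1
w(-4)*109 = 1*109 = 109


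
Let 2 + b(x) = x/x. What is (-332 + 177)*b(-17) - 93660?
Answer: -93505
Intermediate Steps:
b(x) = -1 (b(x) = -2 + x/x = -2 + 1 = -1)
(-332 + 177)*b(-17) - 93660 = (-332 + 177)*(-1) - 93660 = -155*(-1) - 93660 = 155 - 93660 = -93505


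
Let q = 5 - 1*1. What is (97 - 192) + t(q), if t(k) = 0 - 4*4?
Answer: -111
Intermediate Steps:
q = 4 (q = 5 - 1 = 4)
t(k) = -16 (t(k) = 0 - 16 = -16)
(97 - 192) + t(q) = (97 - 192) - 16 = -95 - 16 = -111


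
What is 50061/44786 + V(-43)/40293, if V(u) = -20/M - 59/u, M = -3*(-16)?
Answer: 520424870983/465577072884 ≈ 1.1178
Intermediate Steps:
M = 48
V(u) = -5/12 - 59/u (V(u) = -20/48 - 59/u = -20*1/48 - 59/u = -5/12 - 59/u)
50061/44786 + V(-43)/40293 = 50061/44786 + (-5/12 - 59/(-43))/40293 = 50061*(1/44786) + (-5/12 - 59*(-1/43))*(1/40293) = 50061/44786 + (-5/12 + 59/43)*(1/40293) = 50061/44786 + (493/516)*(1/40293) = 50061/44786 + 493/20791188 = 520424870983/465577072884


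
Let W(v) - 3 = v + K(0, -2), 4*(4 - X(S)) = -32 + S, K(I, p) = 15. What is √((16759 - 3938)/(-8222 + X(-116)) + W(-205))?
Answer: 2*I*√38952367/909 ≈ 13.732*I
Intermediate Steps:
X(S) = 12 - S/4 (X(S) = 4 - (-32 + S)/4 = 4 + (8 - S/4) = 12 - S/4)
W(v) = 18 + v (W(v) = 3 + (v + 15) = 3 + (15 + v) = 18 + v)
√((16759 - 3938)/(-8222 + X(-116)) + W(-205)) = √((16759 - 3938)/(-8222 + (12 - ¼*(-116))) + (18 - 205)) = √(12821/(-8222 + (12 + 29)) - 187) = √(12821/(-8222 + 41) - 187) = √(12821/(-8181) - 187) = √(12821*(-1/8181) - 187) = √(-12821/8181 - 187) = √(-1542668/8181) = 2*I*√38952367/909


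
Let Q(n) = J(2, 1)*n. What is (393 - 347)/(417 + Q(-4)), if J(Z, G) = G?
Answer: 46/413 ≈ 0.11138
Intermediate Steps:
Q(n) = n (Q(n) = 1*n = n)
(393 - 347)/(417 + Q(-4)) = (393 - 347)/(417 - 4) = 46/413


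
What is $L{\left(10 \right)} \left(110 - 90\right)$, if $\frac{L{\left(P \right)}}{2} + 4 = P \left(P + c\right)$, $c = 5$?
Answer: $5840$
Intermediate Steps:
$L{\left(P \right)} = -8 + 2 P \left(5 + P\right)$ ($L{\left(P \right)} = -8 + 2 P \left(P + 5\right) = -8 + 2 P \left(5 + P\right)$)
$L{\left(10 \right)} \left(110 - 90\right) = \left(-8 + 2 \cdot 10^{2} + 10 \cdot 10\right) \left(110 - 90\right) = \left(-8 + 2 \cdot 100 + 100\right) 20 = \left(-8 + 200 + 100\right) 20 = 292 \cdot 20 = 5840$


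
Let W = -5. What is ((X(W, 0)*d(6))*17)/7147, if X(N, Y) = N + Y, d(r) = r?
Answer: -510/7147 ≈ -0.071359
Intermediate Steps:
((X(W, 0)*d(6))*17)/7147 = (((-5 + 0)*6)*17)/7147 = (-5*6*17)*(1/7147) = -30*17*(1/7147) = -510*1/7147 = -510/7147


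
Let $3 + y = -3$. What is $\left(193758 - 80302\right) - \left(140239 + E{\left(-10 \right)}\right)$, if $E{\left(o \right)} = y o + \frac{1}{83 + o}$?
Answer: $- \frac{1959540}{73} \approx -26843.0$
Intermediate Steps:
$y = -6$ ($y = -3 - 3 = -6$)
$E{\left(o \right)} = \frac{1}{83 + o} - 6 o$ ($E{\left(o \right)} = - 6 o + \frac{1}{83 + o} = \frac{1}{83 + o} - 6 o$)
$\left(193758 - 80302\right) - \left(140239 + E{\left(-10 \right)}\right) = \left(193758 - 80302\right) - \left(140239 + \frac{1 - -4980 - 6 \left(-10\right)^{2}}{83 - 10}\right) = 113456 - \left(140239 + \frac{1 + 4980 - 600}{73}\right) = 113456 - \left(140239 + \frac{1}{73} \cdot 4381\right) = 113456 - \frac{10241828}{73} = - \frac{1959540}{73}$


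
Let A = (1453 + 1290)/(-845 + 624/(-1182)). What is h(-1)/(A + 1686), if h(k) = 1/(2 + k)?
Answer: 12813/21561151 ≈ 0.00059426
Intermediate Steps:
A = -41567/12813 (A = 2743/(-845 + 624*(-1/1182)) = 2743/(-845 - 104/197) = 2743/(-166569/197) = 2743*(-197/166569) = -41567/12813 ≈ -3.2441)
h(-1)/(A + 1686) = 1/((2 - 1)*(-41567/12813 + 1686)) = 1/(1*(21561151/12813)) = 1*(12813/21561151) = 12813/21561151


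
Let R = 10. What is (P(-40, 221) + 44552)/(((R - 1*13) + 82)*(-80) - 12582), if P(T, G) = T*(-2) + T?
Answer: -22296/9451 ≈ -2.3591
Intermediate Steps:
P(T, G) = -T (P(T, G) = -2*T + T = -T)
(P(-40, 221) + 44552)/(((R - 1*13) + 82)*(-80) - 12582) = (-1*(-40) + 44552)/(((10 - 1*13) + 82)*(-80) - 12582) = (40 + 44552)/(((10 - 13) + 82)*(-80) - 12582) = 44592/((-3 + 82)*(-80) - 12582) = 44592/(79*(-80) - 12582) = 44592/(-6320 - 12582) = 44592/(-18902) = 44592*(-1/18902) = -22296/9451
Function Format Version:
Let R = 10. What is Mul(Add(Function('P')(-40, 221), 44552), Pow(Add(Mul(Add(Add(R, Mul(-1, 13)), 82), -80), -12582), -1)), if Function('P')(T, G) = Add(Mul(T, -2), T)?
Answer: Rational(-22296, 9451) ≈ -2.3591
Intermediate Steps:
Function('P')(T, G) = Mul(-1, T) (Function('P')(T, G) = Add(Mul(-2, T), T) = Mul(-1, T))
Mul(Add(Function('P')(-40, 221), 44552), Pow(Add(Mul(Add(Add(R, Mul(-1, 13)), 82), -80), -12582), -1)) = Mul(Add(Mul(-1, -40), 44552), Pow(Add(Mul(Add(Add(10, Mul(-1, 13)), 82), -80), -12582), -1)) = Mul(Add(40, 44552), Pow(Add(Mul(Add(Add(10, -13), 82), -80), -12582), -1)) = Mul(44592, Pow(Add(Mul(Add(-3, 82), -80), -12582), -1)) = Mul(44592, Pow(Add(Mul(79, -80), -12582), -1)) = Mul(44592, Pow(Add(-6320, -12582), -1)) = Mul(44592, Pow(-18902, -1)) = Mul(44592, Rational(-1, 18902)) = Rational(-22296, 9451)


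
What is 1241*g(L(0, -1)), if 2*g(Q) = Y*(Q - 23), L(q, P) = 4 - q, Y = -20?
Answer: 235790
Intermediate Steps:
g(Q) = 230 - 10*Q (g(Q) = (-20*(Q - 23))/2 = (-20*(-23 + Q))/2 = (460 - 20*Q)/2 = 230 - 10*Q)
1241*g(L(0, -1)) = 1241*(230 - 10*(4 - 1*0)) = 1241*(230 - 10*(4 + 0)) = 1241*(230 - 10*4) = 1241*(230 - 40) = 1241*190 = 235790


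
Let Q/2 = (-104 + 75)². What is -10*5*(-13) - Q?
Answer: -1032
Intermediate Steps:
Q = 1682 (Q = 2*(-104 + 75)² = 2*(-29)² = 2*841 = 1682)
-10*5*(-13) - Q = -10*5*(-13) - 1*1682 = -50*(-13) - 1682 = 650 - 1682 = -1032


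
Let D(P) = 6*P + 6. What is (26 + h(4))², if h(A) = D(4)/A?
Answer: 4489/4 ≈ 1122.3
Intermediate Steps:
D(P) = 6 + 6*P
h(A) = 30/A (h(A) = (6 + 6*4)/A = (6 + 24)/A = 30/A)
(26 + h(4))² = (26 + 30/4)² = (26 + 30*(¼))² = (26 + 15/2)² = (67/2)² = 4489/4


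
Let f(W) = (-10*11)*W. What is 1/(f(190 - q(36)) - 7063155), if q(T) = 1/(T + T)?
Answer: -36/255025925 ≈ -1.4116e-7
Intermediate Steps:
q(T) = 1/(2*T)
f(W) = -110*W
1/(f(190 - q(36)) - 7063155) = 1/(-110*(190 - 1/(2*36)) - 7063155) = 1/(-110*(190 - 1*1/72) - 7063155) = 1/(-110*(190 - 1/72) - 7063155) = 1/(-110*13679/72 - 7063155) = 1/(-752345/36 - 7063155) = 1/(-255025925/36) = -36/255025925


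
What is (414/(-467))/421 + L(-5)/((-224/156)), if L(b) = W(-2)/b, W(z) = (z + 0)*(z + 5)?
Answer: -23060979/27524980 ≈ -0.83782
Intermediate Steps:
W(z) = z*(5 + z)
L(b) = -6/b (L(b) = (-2*(5 - 2))/b = (-2*3)/b = -6/b)
(414/(-467))/421 + L(-5)/((-224/156)) = (414/(-467))/421 + (-6/(-5))/((-224/156)) = (414*(-1/467))*(1/421) + (-6*(-1/5))/((-224*1/156)) = -414/467*1/421 + 6/(5*(-56/39)) = -414/196607 + (6/5)*(-39/56) = -414/196607 - 117/140 = -23060979/27524980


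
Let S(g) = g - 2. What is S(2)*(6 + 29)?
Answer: 0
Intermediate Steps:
S(g) = -2 + g
S(2)*(6 + 29) = (-2 + 2)*(6 + 29) = 0*35 = 0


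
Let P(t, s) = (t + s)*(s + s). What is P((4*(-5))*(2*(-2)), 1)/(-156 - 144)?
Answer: -27/50 ≈ -0.54000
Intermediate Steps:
P(t, s) = 2*s*(s + t) (P(t, s) = (s + t)*(2*s) = 2*s*(s + t))
P((4*(-5))*(2*(-2)), 1)/(-156 - 144) = (2*1*(1 + (4*(-5))*(2*(-2))))/(-156 - 144) = (2*1*(1 - 20*(-4)))/(-300) = (2*1*(1 + 80))*(-1/300) = (2*1*81)*(-1/300) = 162*(-1/300) = -27/50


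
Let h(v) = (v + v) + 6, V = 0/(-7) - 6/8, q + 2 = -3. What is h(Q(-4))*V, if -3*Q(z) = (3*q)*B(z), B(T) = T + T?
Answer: 111/2 ≈ 55.500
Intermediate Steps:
B(T) = 2*T
q = -5 (q = -2 - 3 = -5)
Q(z) = 10*z (Q(z) = -3*(-5)*2*z/3 = -(-5)*2*z = -(-10)*z = 10*z)
V = -¾ (V = 0*(-⅐) - 6*⅛ = 0 - ¾ = -¾ ≈ -0.75000)
h(v) = 6 + 2*v (h(v) = 2*v + 6 = 6 + 2*v)
h(Q(-4))*V = (6 + 2*(10*(-4)))*(-¾) = (6 + 2*(-40))*(-¾) = (6 - 80)*(-¾) = -74*(-¾) = 111/2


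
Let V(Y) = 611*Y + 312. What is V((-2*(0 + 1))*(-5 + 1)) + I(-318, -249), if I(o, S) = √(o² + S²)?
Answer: 5200 + 75*√29 ≈ 5603.9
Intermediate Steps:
I(o, S) = √(S² + o²)
V(Y) = 312 + 611*Y
V((-2*(0 + 1))*(-5 + 1)) + I(-318, -249) = (312 + 611*((-2*(0 + 1))*(-5 + 1))) + √((-249)² + (-318)²) = (312 + 611*(-2*1*(-4))) + √(62001 + 101124) = (312 + 611*(-2*(-4))) + √163125 = (312 + 611*8) + 75*√29 = (312 + 4888) + 75*√29 = 5200 + 75*√29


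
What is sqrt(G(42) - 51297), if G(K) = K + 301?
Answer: I*sqrt(50954) ≈ 225.73*I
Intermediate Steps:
G(K) = 301 + K
sqrt(G(42) - 51297) = sqrt((301 + 42) - 51297) = sqrt(343 - 51297) = sqrt(-50954) = I*sqrt(50954)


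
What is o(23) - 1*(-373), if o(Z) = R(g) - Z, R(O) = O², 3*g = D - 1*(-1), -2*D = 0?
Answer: 3151/9 ≈ 350.11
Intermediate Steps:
D = 0 (D = -½*0 = 0)
g = ⅓ (g = (0 - 1*(-1))/3 = (0 + 1)/3 = (⅓)*1 = ⅓ ≈ 0.33333)
o(Z) = ⅑ - Z (o(Z) = (⅓)² - Z = ⅑ - Z)
o(23) - 1*(-373) = (⅑ - 1*23) - 1*(-373) = (⅑ - 23) + 373 = -206/9 + 373 = 3151/9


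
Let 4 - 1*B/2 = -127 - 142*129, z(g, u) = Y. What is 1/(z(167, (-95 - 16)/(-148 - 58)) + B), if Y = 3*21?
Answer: 1/36961 ≈ 2.7056e-5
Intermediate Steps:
Y = 63
z(g, u) = 63
B = 36898 (B = 8 - 2*(-127 - 142*129) = 8 - 2*(-127 - 18318) = 8 - 2*(-18445) = 8 + 36890 = 36898)
1/(z(167, (-95 - 16)/(-148 - 58)) + B) = 1/(63 + 36898) = 1/36961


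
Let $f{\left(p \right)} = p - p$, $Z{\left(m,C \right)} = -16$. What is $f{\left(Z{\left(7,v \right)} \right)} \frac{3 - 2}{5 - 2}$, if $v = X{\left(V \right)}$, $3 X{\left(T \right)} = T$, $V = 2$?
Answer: $0$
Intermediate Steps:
$X{\left(T \right)} = \frac{T}{3}$
$v = \frac{2}{3}$ ($v = \frac{1}{3} \cdot 2 = \frac{2}{3} \approx 0.66667$)
$f{\left(p \right)} = 0$
$f{\left(Z{\left(7,v \right)} \right)} \frac{3 - 2}{5 - 2} = 0 \frac{3 - 2}{5 - 2} = 0 \cdot 1 \cdot \frac{1}{3} = 0 \cdot \frac{1}{3} = 0$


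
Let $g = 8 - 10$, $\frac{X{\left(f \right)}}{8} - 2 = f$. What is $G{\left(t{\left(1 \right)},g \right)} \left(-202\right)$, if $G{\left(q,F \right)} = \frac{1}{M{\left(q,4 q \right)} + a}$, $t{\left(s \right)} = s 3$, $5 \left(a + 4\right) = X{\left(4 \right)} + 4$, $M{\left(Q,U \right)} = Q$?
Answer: $- \frac{1010}{47} \approx -21.489$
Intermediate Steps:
$X{\left(f \right)} = 16 + 8 f$
$a = \frac{32}{5}$ ($a = -4 + \frac{\left(16 + 8 \cdot 4\right) + 4}{5} = -4 + \frac{\left(16 + 32\right) + 4}{5} = -4 + \frac{48 + 4}{5} = -4 + \frac{1}{5} \cdot 52 = -4 + \frac{52}{5} = \frac{32}{5} \approx 6.4$)
$t{\left(s \right)} = 3 s$
$g = -2$
$G{\left(q,F \right)} = \frac{1}{\frac{32}{5} + q}$ ($G{\left(q,F \right)} = \frac{1}{q + \frac{32}{5}} = \frac{1}{\frac{32}{5} + q}$)
$G{\left(t{\left(1 \right)},g \right)} \left(-202\right) = \frac{5}{32 + 5 \cdot 3 \cdot 1} \left(-202\right) = \frac{5}{32 + 5 \cdot 3} \left(-202\right) = \frac{5}{32 + 15} \left(-202\right) = \frac{5}{47} \left(-202\right) = - \frac{1010}{47}$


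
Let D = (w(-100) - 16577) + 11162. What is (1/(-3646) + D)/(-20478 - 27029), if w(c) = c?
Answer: 20107691/173210522 ≈ 0.11609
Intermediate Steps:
D = -5515 (D = (-100 - 16577) + 11162 = -16677 + 11162 = -5515)
(1/(-3646) + D)/(-20478 - 27029) = (1/(-3646) - 5515)/(-20478 - 27029) = (-1/3646 - 5515)/(-47507) = -20107691/3646*(-1/47507) = 20107691/173210522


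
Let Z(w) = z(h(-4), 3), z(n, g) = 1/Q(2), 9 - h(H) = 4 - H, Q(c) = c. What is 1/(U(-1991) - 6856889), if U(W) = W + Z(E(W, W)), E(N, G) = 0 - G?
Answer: -2/13717759 ≈ -1.4580e-7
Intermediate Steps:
h(H) = 5 + H (h(H) = 9 - (4 - H) = 9 + (-4 + H) = 5 + H)
z(n, g) = ½ (z(n, g) = 1/2 = ½)
E(N, G) = -G
Z(w) = ½
U(W) = ½ + W (U(W) = W + ½ = ½ + W)
1/(U(-1991) - 6856889) = 1/((½ - 1991) - 6856889) = 1/(-3981/2 - 6856889) = 1/(-13717759/2) = -2/13717759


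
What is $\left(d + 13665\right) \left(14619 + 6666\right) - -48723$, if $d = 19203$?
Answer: $699644103$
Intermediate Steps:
$\left(d + 13665\right) \left(14619 + 6666\right) - -48723 = \left(19203 + 13665\right) \left(14619 + 6666\right) - -48723 = 32868 \cdot 21285 + 48723 = 699595380 + 48723 = 699644103$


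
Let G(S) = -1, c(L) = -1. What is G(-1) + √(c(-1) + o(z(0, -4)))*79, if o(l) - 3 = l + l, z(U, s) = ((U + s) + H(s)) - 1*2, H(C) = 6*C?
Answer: -1 + 79*I*√58 ≈ -1.0 + 601.65*I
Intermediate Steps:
z(U, s) = -2 + U + 7*s (z(U, s) = ((U + s) + 6*s) - 1*2 = (U + 7*s) - 2 = -2 + U + 7*s)
o(l) = 3 + 2*l (o(l) = 3 + (l + l) = 3 + 2*l)
G(-1) + √(c(-1) + o(z(0, -4)))*79 = -1 + √(-1 + (3 + 2*(-2 + 0 + 7*(-4))))*79 = -1 + √(-1 + (3 + 2*(-2 + 0 - 28)))*79 = -1 + √(-1 + (3 + 2*(-30)))*79 = -1 + √(-1 + (3 - 60))*79 = -1 + √(-1 - 57)*79 = -1 + √(-58)*79 = -1 + (I*√58)*79 = -1 + 79*I*√58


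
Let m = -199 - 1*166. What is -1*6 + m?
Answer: -371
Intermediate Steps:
m = -365 (m = -199 - 166 = -365)
-1*6 + m = -1*6 - 365 = -6 - 365 = -371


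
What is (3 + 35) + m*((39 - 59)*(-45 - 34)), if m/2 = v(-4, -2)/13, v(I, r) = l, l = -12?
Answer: -37426/13 ≈ -2878.9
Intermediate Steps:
v(I, r) = -12
m = -24/13 (m = 2*(-12/13) = -24/13 ≈ -1.8462)
(3 + 35) + m*((39 - 59)*(-45 - 34)) = (3 + 35) - 24*(39 - 59)*(-45 - 34)/13 = 38 - (-480)*(-79)/13 = 38 - 24/13*1580 = 38 - 37920/13 = -37426/13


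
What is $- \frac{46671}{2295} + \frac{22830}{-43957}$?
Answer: $- \frac{701303999}{33627105} \approx -20.855$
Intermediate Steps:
$- \frac{46671}{2295} + \frac{22830}{-43957} = \left(-46671\right) \frac{1}{2295} + 22830 \left(- \frac{1}{43957}\right) = - \frac{15557}{765} - \frac{22830}{43957} = - \frac{701303999}{33627105}$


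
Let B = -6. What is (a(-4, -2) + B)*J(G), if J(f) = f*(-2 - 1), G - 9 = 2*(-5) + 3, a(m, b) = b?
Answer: 48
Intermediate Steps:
G = 2 (G = 9 + (2*(-5) + 3) = 9 + (-10 + 3) = 9 - 7 = 2)
J(f) = -3*f (J(f) = f*(-3) = -3*f)
(a(-4, -2) + B)*J(G) = (-2 - 6)*(-3*2) = -8*(-6) = 48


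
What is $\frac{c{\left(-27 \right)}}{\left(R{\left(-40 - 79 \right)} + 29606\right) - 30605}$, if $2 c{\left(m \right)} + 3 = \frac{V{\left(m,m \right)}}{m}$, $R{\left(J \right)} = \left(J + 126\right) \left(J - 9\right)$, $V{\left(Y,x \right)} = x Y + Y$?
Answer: $\frac{29}{3790} \approx 0.0076517$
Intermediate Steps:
$V{\left(Y,x \right)} = Y + Y x$ ($V{\left(Y,x \right)} = Y x + Y = Y + Y x$)
$R{\left(J \right)} = \left(-9 + J\right) \left(126 + J\right)$ ($R{\left(J \right)} = \left(126 + J\right) \left(-9 + J\right) = \left(-9 + J\right) \left(126 + J\right)$)
$c{\left(m \right)} = -1 + \frac{m}{2}$ ($c{\left(m \right)} = - \frac{3}{2} + \frac{m \left(1 + m\right) \frac{1}{m}}{2} = - \frac{3}{2} + \frac{1 + m}{2} = - \frac{3}{2} + \left(\frac{1}{2} + \frac{m}{2}\right) = -1 + \frac{m}{2}$)
$\frac{c{\left(-27 \right)}}{\left(R{\left(-40 - 79 \right)} + 29606\right) - 30605} = \frac{-1 + \frac{1}{2} \left(-27\right)}{\left(\left(-1134 + \left(-40 - 79\right)^{2} + 117 \left(-40 - 79\right)\right) + 29606\right) - 30605} = \frac{-1 - \frac{27}{2}}{\left(\left(-1134 + \left(-119\right)^{2} + 117 \left(-119\right)\right) + 29606\right) - 30605} = - \frac{29}{2 \left(\left(\left(-1134 + 14161 - 13923\right) + 29606\right) - 30605\right)} = - \frac{29}{2 \left(\left(-896 + 29606\right) - 30605\right)} = - \frac{29}{2 \left(28710 - 30605\right)} = - \frac{29}{2 \left(-1895\right)} = \left(- \frac{29}{2}\right) \left(- \frac{1}{1895}\right) = \frac{29}{3790}$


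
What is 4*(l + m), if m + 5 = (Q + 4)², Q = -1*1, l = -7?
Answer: -12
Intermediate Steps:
Q = -1
m = 4 (m = -5 + (-1 + 4)² = -5 + 3² = -5 + 9 = 4)
4*(l + m) = 4*(-7 + 4) = 4*(-3) = -12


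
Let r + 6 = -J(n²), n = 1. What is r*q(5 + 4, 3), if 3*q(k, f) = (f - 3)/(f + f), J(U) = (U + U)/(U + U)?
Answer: 0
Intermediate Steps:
J(U) = 1 (J(U) = (2*U)/((2*U)) = (2*U)*(1/(2*U)) = 1)
q(k, f) = (-3 + f)/(6*f) (q(k, f) = ((f - 3)/(f + f))/3 = ((-3 + f)/((2*f)))/3 = ((-3 + f)*(1/(2*f)))/3 = ((-3 + f)/(2*f))/3 = (-3 + f)/(6*f))
r = -7 (r = -6 - 1*1 = -6 - 1 = -7)
r*q(5 + 4, 3) = -7*(-3 + 3)/(6*3) = -7*0/(6*3) = -7*0 = 0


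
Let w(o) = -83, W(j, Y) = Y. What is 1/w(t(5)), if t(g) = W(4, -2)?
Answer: -1/83 ≈ -0.012048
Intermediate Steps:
t(g) = -2
1/w(t(5)) = 1/(-83) = -1/83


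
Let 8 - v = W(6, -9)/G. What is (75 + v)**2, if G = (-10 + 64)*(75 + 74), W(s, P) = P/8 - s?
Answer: 3171487271689/460359936 ≈ 6889.1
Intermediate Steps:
W(s, P) = -s + P/8 (W(s, P) = P*(1/8) - s = P/8 - s = -s + P/8)
G = 8046 (G = 54*149 = 8046)
v = 171667/21456 (v = 8 - (-1*6 + (1/8)*(-9))/8046 = 8 - (-6 - 9/8)/8046 = 8 - (-57)/(8*8046) = 8 - 1*(-19/21456) = 8 + 19/21456 = 171667/21456 ≈ 8.0009)
(75 + v)**2 = (75 + 171667/21456)**2 = (1780867/21456)**2 = 3171487271689/460359936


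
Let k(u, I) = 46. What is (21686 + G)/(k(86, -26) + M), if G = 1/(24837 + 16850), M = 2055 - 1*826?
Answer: 53177899/3126525 ≈ 17.009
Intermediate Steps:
M = 1229 (M = 2055 - 826 = 1229)
G = 1/41687 ≈ 2.3988e-5
(21686 + G)/(k(86, -26) + M) = (21686 + 1/41687)/(46 + 1229) = (904024283/41687)/1275 = (904024283/41687)*(1/1275) = 53177899/3126525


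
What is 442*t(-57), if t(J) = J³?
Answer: -81855306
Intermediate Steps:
442*t(-57) = 442*(-57)³ = 442*(-185193) = -81855306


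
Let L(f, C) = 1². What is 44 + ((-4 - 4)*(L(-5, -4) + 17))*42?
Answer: -6004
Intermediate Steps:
L(f, C) = 1
44 + ((-4 - 4)*(L(-5, -4) + 17))*42 = 44 + ((-4 - 4)*(1 + 17))*42 = 44 - 8*18*42 = 44 - 144*42 = 44 - 6048 = -6004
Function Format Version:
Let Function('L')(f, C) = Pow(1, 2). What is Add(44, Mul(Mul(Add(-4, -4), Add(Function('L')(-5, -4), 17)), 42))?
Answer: -6004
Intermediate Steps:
Function('L')(f, C) = 1
Add(44, Mul(Mul(Add(-4, -4), Add(Function('L')(-5, -4), 17)), 42)) = Add(44, Mul(Mul(Add(-4, -4), Add(1, 17)), 42)) = Add(44, Mul(Mul(-8, 18), 42)) = Add(44, Mul(-144, 42)) = Add(44, -6048) = -6004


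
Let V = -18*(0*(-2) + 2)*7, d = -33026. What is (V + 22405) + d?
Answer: -10873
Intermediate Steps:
V = -252 (V = -18*(0 + 2)*7 = -18*2*7 = -36*7 = -252)
(V + 22405) + d = (-252 + 22405) - 33026 = 22153 - 33026 = -10873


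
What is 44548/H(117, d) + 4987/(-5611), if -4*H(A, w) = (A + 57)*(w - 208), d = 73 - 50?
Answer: 11341943/2440785 ≈ 4.6468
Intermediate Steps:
d = 23
H(A, w) = -(-208 + w)*(57 + A)/4 (H(A, w) = -(A + 57)*(w - 208)/4 = -(57 + A)*(-208 + w)/4 = -(-208 + w)*(57 + A)/4)
44548/H(117, d) + 4987/(-5611) = 44548/(2964 + 52*117 - 57/4*23 - ¼*117*23) + 4987/(-5611) = 44548/(2964 + 6084 - 1311/4 - 2691/4) + 4987*(-1/5611) = 44548/(16095/2) - 4987/5611 = 44548*(2/16095) - 4987/5611 = 2408/435 - 4987/5611 = 11341943/2440785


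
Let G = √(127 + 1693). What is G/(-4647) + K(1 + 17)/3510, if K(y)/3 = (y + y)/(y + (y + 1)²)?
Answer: 2/24635 - 2*√455/4647 ≈ -0.0090992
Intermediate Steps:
G = 2*√455 (G = √1820 = 2*√455 ≈ 42.661)
K(y) = 6*y/(y + (1 + y)²) (K(y) = 3*((y + y)/(y + (y + 1)²)) = 3*((2*y)/(y + (1 + y)²)) = 3*(2*y/(y + (1 + y)²)) = 6*y/(y + (1 + y)²))
G/(-4647) + K(1 + 17)/3510 = (2*√455)/(-4647) + (6*(1 + 17)/((1 + 17) + (1 + (1 + 17))²))/3510 = (2*√455)*(-1/4647) + (6*18/(18 + (1 + 18)²))*(1/3510) = -2*√455/4647 + (6*18/(18 + 19²))*(1/3510) = -2*√455/4647 + (6*18/(18 + 361))*(1/3510) = -2*√455/4647 + (6*18/379)*(1/3510) = -2*√455/4647 + (6*18*(1/379))*(1/3510) = -2*√455/4647 + (108/379)*(1/3510) = -2*√455/4647 + 2/24635 = 2/24635 - 2*√455/4647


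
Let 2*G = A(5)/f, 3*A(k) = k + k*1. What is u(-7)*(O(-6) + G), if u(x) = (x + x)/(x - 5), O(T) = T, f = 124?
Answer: -15589/2232 ≈ -6.9843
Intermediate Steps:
A(k) = 2*k/3 (A(k) = (k + k*1)/3 = (k + k)/3 = (2*k)/3 = 2*k/3)
G = 5/372 (G = (((⅔)*5)/124)/2 = ((10/3)*(1/124))/2 = (½)*(5/186) = 5/372 ≈ 0.013441)
u(x) = 2*x/(-5 + x) (u(x) = (2*x)/(-5 + x) = 2*x/(-5 + x))
u(-7)*(O(-6) + G) = (2*(-7)/(-5 - 7))*(-6 + 5/372) = (2*(-7)/(-12))*(-2227/372) = (2*(-7)*(-1/12))*(-2227/372) = (7/6)*(-2227/372) = -15589/2232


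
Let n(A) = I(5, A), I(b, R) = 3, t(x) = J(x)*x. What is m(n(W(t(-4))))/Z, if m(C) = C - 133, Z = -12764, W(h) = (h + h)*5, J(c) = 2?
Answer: 65/6382 ≈ 0.010185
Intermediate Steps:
t(x) = 2*x
W(h) = 10*h (W(h) = (2*h)*5 = 10*h)
n(A) = 3
m(C) = -133 + C
m(n(W(t(-4))))/Z = (-133 + 3)/(-12764) = -130*(-1/12764) = 65/6382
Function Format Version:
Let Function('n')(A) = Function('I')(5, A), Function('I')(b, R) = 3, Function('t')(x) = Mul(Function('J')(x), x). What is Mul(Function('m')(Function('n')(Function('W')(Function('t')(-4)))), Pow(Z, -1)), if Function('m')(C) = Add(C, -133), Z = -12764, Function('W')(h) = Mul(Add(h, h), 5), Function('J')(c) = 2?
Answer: Rational(65, 6382) ≈ 0.010185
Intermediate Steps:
Function('t')(x) = Mul(2, x)
Function('W')(h) = Mul(10, h) (Function('W')(h) = Mul(Mul(2, h), 5) = Mul(10, h))
Function('n')(A) = 3
Function('m')(C) = Add(-133, C)
Mul(Function('m')(Function('n')(Function('W')(Function('t')(-4)))), Pow(Z, -1)) = Mul(Add(-133, 3), Pow(-12764, -1)) = Mul(-130, Rational(-1, 12764)) = Rational(65, 6382)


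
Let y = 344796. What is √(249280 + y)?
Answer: 14*√3031 ≈ 770.76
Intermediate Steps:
√(249280 + y) = √(249280 + 344796) = √594076 = 14*√3031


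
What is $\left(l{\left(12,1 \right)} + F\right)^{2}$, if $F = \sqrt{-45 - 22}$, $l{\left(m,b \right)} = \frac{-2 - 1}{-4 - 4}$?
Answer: $- \frac{4279}{64} + \frac{3 i \sqrt{67}}{4} \approx -66.859 + 6.139 i$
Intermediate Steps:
$l{\left(m,b \right)} = \frac{3}{8}$ ($l{\left(m,b \right)} = - \frac{3}{-8} = \left(-3\right) \left(- \frac{1}{8}\right) = \frac{3}{8}$)
$F = i \sqrt{67}$ ($F = \sqrt{-67} = i \sqrt{67} \approx 8.1853 i$)
$\left(l{\left(12,1 \right)} + F\right)^{2} = \left(\frac{3}{8} + i \sqrt{67}\right)^{2}$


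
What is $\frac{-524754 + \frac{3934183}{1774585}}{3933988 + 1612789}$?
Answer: $- \frac{931216642907}{9843227262545} \approx -0.094605$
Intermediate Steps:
$\frac{-524754 + \frac{3934183}{1774585}}{3933988 + 1612789} = \frac{-524754 + 3934183 \cdot \frac{1}{1774585}}{5546777} = \left(-524754 + \frac{3934183}{1774585}\right) \frac{1}{5546777} = \left(- \frac{931216642907}{1774585}\right) \frac{1}{5546777} = - \frac{931216642907}{9843227262545}$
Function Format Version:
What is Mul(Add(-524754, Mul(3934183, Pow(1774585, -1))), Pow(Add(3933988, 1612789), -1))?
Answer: Rational(-931216642907, 9843227262545) ≈ -0.094605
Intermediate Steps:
Mul(Add(-524754, Mul(3934183, Pow(1774585, -1))), Pow(Add(3933988, 1612789), -1)) = Mul(Add(-524754, Mul(3934183, Rational(1, 1774585))), Pow(5546777, -1)) = Mul(Add(-524754, Rational(3934183, 1774585)), Rational(1, 5546777)) = Mul(Rational(-931216642907, 1774585), Rational(1, 5546777)) = Rational(-931216642907, 9843227262545)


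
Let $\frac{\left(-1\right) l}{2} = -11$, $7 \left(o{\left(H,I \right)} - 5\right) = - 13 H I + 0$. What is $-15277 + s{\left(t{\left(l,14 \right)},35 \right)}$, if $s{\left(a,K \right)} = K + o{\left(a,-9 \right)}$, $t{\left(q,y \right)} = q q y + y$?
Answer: $98253$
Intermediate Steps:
$o{\left(H,I \right)} = 5 - \frac{13 H I}{7}$ ($o{\left(H,I \right)} = 5 + \frac{- 13 H I + 0}{7} = 5 + \frac{\left(-13\right) H I}{7} = 5 - \frac{13 H I}{7}$)
$l = 22$ ($l = \left(-2\right) \left(-11\right) = 22$)
$t{\left(q,y \right)} = y + y q^{2}$ ($t{\left(q,y \right)} = q^{2} y + y = y q^{2} + y = y + y q^{2}$)
$s{\left(a,K \right)} = 5 + K + \frac{117 a}{7}$ ($s{\left(a,K \right)} = K - \left(-5 + \frac{13}{7} a \left(-9\right)\right) = K + \left(5 + \frac{117 a}{7}\right) = 5 + K + \frac{117 a}{7}$)
$-15277 + s{\left(t{\left(l,14 \right)},35 \right)} = -15277 + \left(5 + 35 + \frac{117 \cdot 14 \left(1 + 22^{2}\right)}{7}\right) = -15277 + \left(5 + 35 + \frac{117 \cdot 14 \left(1 + 484\right)}{7}\right) = -15277 + \left(5 + 35 + \frac{117 \cdot 14 \cdot 485}{7}\right) = -15277 + \left(5 + 35 + \frac{117}{7} \cdot 6790\right) = -15277 + \left(5 + 35 + 113490\right) = -15277 + 113530 = 98253$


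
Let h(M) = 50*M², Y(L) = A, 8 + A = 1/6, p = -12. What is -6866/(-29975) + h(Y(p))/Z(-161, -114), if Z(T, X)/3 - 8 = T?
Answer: -1598642483/247653450 ≈ -6.4552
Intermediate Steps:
Z(T, X) = 24 + 3*T
A = -47/6 (A = -8 + 1/6 = -8 + ⅙ = -47/6 ≈ -7.8333)
Y(L) = -47/6
-6866/(-29975) + h(Y(p))/Z(-161, -114) = -6866/(-29975) + (50*(-47/6)²)/(24 + 3*(-161)) = -6866*(-1/29975) + (50*(2209/36))/(24 - 483) = 6866/29975 + (55225/18)/(-459) = 6866/29975 + (55225/18)*(-1/459) = 6866/29975 - 55225/8262 = -1598642483/247653450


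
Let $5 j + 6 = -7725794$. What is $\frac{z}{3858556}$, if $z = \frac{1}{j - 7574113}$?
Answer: $- \frac{1}{35187225549788} \approx -2.8419 \cdot 10^{-14}$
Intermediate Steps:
$j = -1545160$ ($j = - \frac{6}{5} + \frac{1}{5} \left(-7725794\right) = - \frac{6}{5} - \frac{7725794}{5} = -1545160$)
$z = - \frac{1}{9119273}$ ($z = \frac{1}{-1545160 - 7574113} = \frac{1}{-9119273} = - \frac{1}{9119273} \approx -1.0966 \cdot 10^{-7}$)
$\frac{z}{3858556} = - \frac{1}{9119273 \cdot 3858556} = \left(- \frac{1}{9119273}\right) \frac{1}{3858556} = - \frac{1}{35187225549788}$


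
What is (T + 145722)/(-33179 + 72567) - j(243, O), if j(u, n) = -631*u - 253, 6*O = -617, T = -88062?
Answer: 1512375757/9847 ≈ 1.5359e+5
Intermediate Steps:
O = -617/6 (O = (⅙)*(-617) = -617/6 ≈ -102.83)
j(u, n) = -253 - 631*u
(T + 145722)/(-33179 + 72567) - j(243, O) = (-88062 + 145722)/(-33179 + 72567) - (-253 - 631*243) = 57660/39388 - (-253 - 153333) = 57660*(1/39388) - 1*(-153586) = 14415/9847 + 153586 = 1512375757/9847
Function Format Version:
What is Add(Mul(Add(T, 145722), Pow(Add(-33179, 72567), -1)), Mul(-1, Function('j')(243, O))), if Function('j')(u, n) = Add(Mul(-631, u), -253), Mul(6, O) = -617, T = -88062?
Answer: Rational(1512375757, 9847) ≈ 1.5359e+5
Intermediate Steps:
O = Rational(-617, 6) (O = Mul(Rational(1, 6), -617) = Rational(-617, 6) ≈ -102.83)
Function('j')(u, n) = Add(-253, Mul(-631, u))
Add(Mul(Add(T, 145722), Pow(Add(-33179, 72567), -1)), Mul(-1, Function('j')(243, O))) = Add(Mul(Add(-88062, 145722), Pow(Add(-33179, 72567), -1)), Mul(-1, Add(-253, Mul(-631, 243)))) = Add(Mul(57660, Pow(39388, -1)), Mul(-1, Add(-253, -153333))) = Add(Mul(57660, Rational(1, 39388)), Mul(-1, -153586)) = Add(Rational(14415, 9847), 153586) = Rational(1512375757, 9847)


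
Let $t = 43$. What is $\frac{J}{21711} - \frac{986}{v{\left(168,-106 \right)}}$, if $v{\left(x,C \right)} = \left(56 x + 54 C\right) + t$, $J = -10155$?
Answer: $- \frac{19751577}{26972299} \approx -0.73229$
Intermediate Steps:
$v{\left(x,C \right)} = 43 + 54 C + 56 x$ ($v{\left(x,C \right)} = \left(56 x + 54 C\right) + 43 = \left(54 C + 56 x\right) + 43 = 43 + 54 C + 56 x$)
$\frac{J}{21711} - \frac{986}{v{\left(168,-106 \right)}} = - \frac{10155}{21711} - \frac{986}{43 + 54 \left(-106\right) + 56 \cdot 168} = \left(-10155\right) \frac{1}{21711} - \frac{986}{43 - 5724 + 9408} = - \frac{3385}{7237} - \frac{986}{3727} = - \frac{19751577}{26972299}$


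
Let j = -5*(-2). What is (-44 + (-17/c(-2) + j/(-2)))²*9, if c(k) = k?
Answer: 59049/4 ≈ 14762.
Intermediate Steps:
j = 10
(-44 + (-17/c(-2) + j/(-2)))²*9 = (-44 + (-17/(-2) + 10/(-2)))²*9 = (-44 + (-17*(-½) + 10*(-½)))²*9 = (-44 + (17/2 - 5))²*9 = (-44 + 7/2)²*9 = (-81/2)²*9 = (6561/4)*9 = 59049/4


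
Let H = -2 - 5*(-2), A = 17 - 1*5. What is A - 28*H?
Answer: -212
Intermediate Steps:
A = 12 (A = 17 - 5 = 12)
H = 8 (H = -2 + 10 = 8)
A - 28*H = 12 - 28*8 = 12 - 224 = -212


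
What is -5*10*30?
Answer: -1500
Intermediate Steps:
-5*10*30 = -50*30 = -1500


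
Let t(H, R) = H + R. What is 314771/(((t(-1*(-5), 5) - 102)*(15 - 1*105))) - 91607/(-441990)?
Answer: 310853645/8132616 ≈ 38.223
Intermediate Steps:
314771/(((t(-1*(-5), 5) - 102)*(15 - 1*105))) - 91607/(-441990) = 314771/((((-1*(-5) + 5) - 102)*(15 - 1*105))) - 91607/(-441990) = 314771/((((5 + 5) - 102)*(15 - 105))) - 91607*(-1/441990) = 314771/(((10 - 102)*(-90))) + 91607/441990 = 314771/((-92*(-90))) + 91607/441990 = 314771/8280 + 91607/441990 = 310853645/8132616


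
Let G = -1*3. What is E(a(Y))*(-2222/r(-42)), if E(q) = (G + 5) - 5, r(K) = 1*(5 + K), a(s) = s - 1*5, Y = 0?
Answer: -6666/37 ≈ -180.16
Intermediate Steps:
a(s) = -5 + s (a(s) = s - 5 = -5 + s)
r(K) = 5 + K
G = -3
E(q) = -3 (E(q) = (-3 + 5) - 5 = 2 - 5 = -3)
E(a(Y))*(-2222/r(-42)) = -(-6666)/(5 - 42) = -(-6666)/(-37) = -(-6666)*(-1)/37 = -3*2222/37 = -6666/37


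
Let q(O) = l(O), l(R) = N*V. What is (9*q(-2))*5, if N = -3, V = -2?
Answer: 270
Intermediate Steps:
l(R) = 6 (l(R) = -3*(-2) = 6)
q(O) = 6
(9*q(-2))*5 = (9*6)*5 = 54*5 = 270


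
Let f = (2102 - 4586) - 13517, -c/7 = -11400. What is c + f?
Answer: 63799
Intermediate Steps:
c = 79800 (c = -7*(-11400) = 79800)
f = -16001 (f = -2484 - 13517 = -16001)
c + f = 79800 - 16001 = 63799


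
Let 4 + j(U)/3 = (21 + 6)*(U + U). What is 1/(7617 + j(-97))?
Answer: -1/8109 ≈ -0.00012332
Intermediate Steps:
j(U) = -12 + 162*U (j(U) = -12 + 3*((21 + 6)*(U + U)) = -12 + 3*(27*(2*U)) = -12 + 3*(54*U) = -12 + 162*U)
1/(7617 + j(-97)) = 1/(7617 + (-12 + 162*(-97))) = 1/(7617 + (-12 - 15714)) = 1/(7617 - 15726) = 1/(-8109) = -1/8109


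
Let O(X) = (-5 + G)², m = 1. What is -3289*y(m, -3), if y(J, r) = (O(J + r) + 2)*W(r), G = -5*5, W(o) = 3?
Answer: -8900034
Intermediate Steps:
G = -25
O(X) = 900 (O(X) = (-5 - 25)² = (-30)² = 900)
y(J, r) = 2706 (y(J, r) = (900 + 2)*3 = 902*3 = 2706)
-3289*y(m, -3) = -3289*2706 = -8900034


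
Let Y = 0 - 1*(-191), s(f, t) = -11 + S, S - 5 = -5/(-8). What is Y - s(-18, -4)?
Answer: 1571/8 ≈ 196.38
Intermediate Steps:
S = 45/8 (S = 5 - 5/(-8) = 5 - 5*(-⅛) = 5 + 5/8 = 45/8 ≈ 5.6250)
s(f, t) = -43/8 (s(f, t) = -11 + 45/8 = -43/8)
Y = 191 (Y = 0 + 191 = 191)
Y - s(-18, -4) = 191 - 1*(-43/8) = 191 + 43/8 = 1571/8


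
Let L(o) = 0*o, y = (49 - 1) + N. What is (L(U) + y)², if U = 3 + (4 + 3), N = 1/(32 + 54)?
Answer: 17048641/7396 ≈ 2305.1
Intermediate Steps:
N = 1/86 ≈ 0.011628
U = 10 (U = 3 + 7 = 10)
y = 4129/86 (y = (49 - 1) + 1/86 = 48 + 1/86 = 4129/86 ≈ 48.012)
L(o) = 0
(L(U) + y)² = (0 + 4129/86)² = (4129/86)² = 17048641/7396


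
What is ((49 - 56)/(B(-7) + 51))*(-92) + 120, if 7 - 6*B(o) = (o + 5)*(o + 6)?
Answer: 41184/311 ≈ 132.42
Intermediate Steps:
B(o) = 7/6 - (5 + o)*(6 + o)/6 (B(o) = 7/6 - (o + 5)*(o + 6)/6 = 7/6 - (5 + o)*(6 + o)/6)
((49 - 56)/(B(-7) + 51))*(-92) + 120 = ((49 - 56)/((-23/6 - 11/6*(-7) - ⅙*(-7)²) + 51))*(-92) + 120 = -7/((-23/6 + 77/6 - ⅙*49) + 51)*(-92) + 120 = -7/((-23/6 + 77/6 - 49/6) + 51)*(-92) + 120 = -7/(⅚ + 51)*(-92) + 120 = -7/311/6*(-92) + 120 = -7*6/311*(-92) + 120 = -42/311*(-92) + 120 = 3864/311 + 120 = 41184/311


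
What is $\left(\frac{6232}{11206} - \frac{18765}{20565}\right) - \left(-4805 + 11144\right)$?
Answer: $- \frac{16232372008}{2560571} \approx -6339.4$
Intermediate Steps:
$\left(\frac{6232}{11206} - \frac{18765}{20565}\right) - \left(-4805 + 11144\right) = \left(6232 \cdot \frac{1}{11206} - \frac{417}{457}\right) - 6339 = \left(\frac{3116}{5603} - \frac{417}{457}\right) - 6339 = - \frac{912439}{2560571} - 6339 = - \frac{16232372008}{2560571}$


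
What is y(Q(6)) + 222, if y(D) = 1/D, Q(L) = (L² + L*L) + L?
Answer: 17317/78 ≈ 222.01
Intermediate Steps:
Q(L) = L + 2*L² (Q(L) = (L² + L²) + L = 2*L² + L = L + 2*L²)
y(Q(6)) + 222 = 1/(6*(1 + 2*6)) + 222 = 1/(6*(1 + 12)) + 222 = 1/(6*13) + 222 = 1/78 + 222 = 17317/78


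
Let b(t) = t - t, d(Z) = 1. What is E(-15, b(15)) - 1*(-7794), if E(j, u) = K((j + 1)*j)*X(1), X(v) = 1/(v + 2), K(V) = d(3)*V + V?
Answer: 7934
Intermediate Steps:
b(t) = 0
K(V) = 2*V (K(V) = 1*V + V = V + V = 2*V)
X(v) = 1/(2 + v)
E(j, u) = 2*j*(1 + j)/3 (E(j, u) = (2*((j + 1)*j))/(2 + 1) = (2*((1 + j)*j))/3 = (2*(j*(1 + j)))*(⅓) = (2*j*(1 + j))*(⅓) = 2*j*(1 + j)/3)
E(-15, b(15)) - 1*(-7794) = (⅔)*(-15)*(1 - 15) - 1*(-7794) = (⅔)*(-15)*(-14) + 7794 = 140 + 7794 = 7934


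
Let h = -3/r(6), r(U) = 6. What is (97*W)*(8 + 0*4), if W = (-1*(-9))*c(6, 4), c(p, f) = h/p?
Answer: -582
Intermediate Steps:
h = -½ (h = -3/6 = -3*⅙ = -½ ≈ -0.50000)
c(p, f) = -1/(2*p)
W = -¾ (W = (-1*(-9))*(-½/6) = 9*(-½*⅙) = 9*(-1/12) = -¾ ≈ -0.75000)
(97*W)*(8 + 0*4) = (97*(-¾))*(8 + 0*4) = -291*(8 + 0)/4 = -291/4*8 = -582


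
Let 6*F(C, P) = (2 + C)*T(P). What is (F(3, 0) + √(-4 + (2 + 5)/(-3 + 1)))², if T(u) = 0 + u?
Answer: -15/2 ≈ -7.5000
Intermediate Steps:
T(u) = u
F(C, P) = P*(2 + C)/6 (F(C, P) = ((2 + C)*P)/6 = (P*(2 + C))/6 = P*(2 + C)/6)
(F(3, 0) + √(-4 + (2 + 5)/(-3 + 1)))² = ((⅙)*0*(2 + 3) + √(-4 + (2 + 5)/(-3 + 1)))² = ((⅙)*0*5 + √(-4 + 7/(-2)))² = (0 + √(-4 + 7*(-½)))² = (0 + √(-4 - 7/2))² = (0 + √(-15/2))² = (0 + I*√30/2)² = (I*√30/2)² = -15/2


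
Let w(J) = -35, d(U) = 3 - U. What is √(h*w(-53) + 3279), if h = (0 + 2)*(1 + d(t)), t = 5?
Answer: √3349 ≈ 57.871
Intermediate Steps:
h = -2 (h = (0 + 2)*(1 + (3 - 1*5)) = 2*(1 + (3 - 5)) = 2*(1 - 2) = 2*(-1) = -2)
√(h*w(-53) + 3279) = √(-2*(-35) + 3279) = √(70 + 3279) = √3349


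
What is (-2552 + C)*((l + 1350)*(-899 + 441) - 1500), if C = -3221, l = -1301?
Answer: 138217166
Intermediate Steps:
(-2552 + C)*((l + 1350)*(-899 + 441) - 1500) = (-2552 - 3221)*((-1301 + 1350)*(-899 + 441) - 1500) = -5773*(49*(-458) - 1500) = -5773*(-22442 - 1500) = -5773*(-23942) = 138217166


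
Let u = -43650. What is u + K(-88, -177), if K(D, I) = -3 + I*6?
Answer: -44715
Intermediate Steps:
K(D, I) = -3 + 6*I
u + K(-88, -177) = -43650 + (-3 + 6*(-177)) = -43650 + (-3 - 1062) = -43650 - 1065 = -44715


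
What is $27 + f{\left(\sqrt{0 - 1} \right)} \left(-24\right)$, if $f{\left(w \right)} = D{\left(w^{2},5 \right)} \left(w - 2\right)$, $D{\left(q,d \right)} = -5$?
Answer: $-213 + 120 i \approx -213.0 + 120.0 i$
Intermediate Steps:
$f{\left(w \right)} = 10 - 5 w$ ($f{\left(w \right)} = - 5 \left(w - 2\right) = - 5 \left(-2 + w\right) = 10 - 5 w$)
$27 + f{\left(\sqrt{0 - 1} \right)} \left(-24\right) = 27 + \left(10 - 5 \sqrt{0 - 1}\right) \left(-24\right) = 27 + \left(10 - 5 \sqrt{-1}\right) \left(-24\right) = 27 + \left(10 - 5 i\right) \left(-24\right) = 27 - \left(240 - 120 i\right) = -213 + 120 i$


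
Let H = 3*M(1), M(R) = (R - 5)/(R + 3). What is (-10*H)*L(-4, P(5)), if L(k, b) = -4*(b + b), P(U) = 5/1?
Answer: -1200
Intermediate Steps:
P(U) = 5 (P(U) = 5*1 = 5)
M(R) = (-5 + R)/(3 + R)
H = -3 (H = 3*((-5 + 1)/(3 + 1)) = 3*(-4/4) = 3*((¼)*(-4)) = 3*(-1) = -3)
L(k, b) = -8*b
(-10*H)*L(-4, P(5)) = (-10*(-3))*(-8*5) = 30*(-40) = -1200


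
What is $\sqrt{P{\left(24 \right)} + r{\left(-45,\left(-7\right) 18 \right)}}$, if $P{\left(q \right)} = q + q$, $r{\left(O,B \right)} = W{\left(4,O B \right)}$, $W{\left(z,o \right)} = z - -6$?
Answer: $\sqrt{58} \approx 7.6158$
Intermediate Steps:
$W{\left(z,o \right)} = 6 + z$ ($W{\left(z,o \right)} = z + 6 = 6 + z$)
$r{\left(O,B \right)} = 10$ ($r{\left(O,B \right)} = 6 + 4 = 10$)
$P{\left(q \right)} = 2 q$
$\sqrt{P{\left(24 \right)} + r{\left(-45,\left(-7\right) 18 \right)}} = \sqrt{2 \cdot 24 + 10} = \sqrt{48 + 10} = \sqrt{58}$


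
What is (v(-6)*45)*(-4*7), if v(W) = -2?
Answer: 2520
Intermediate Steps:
(v(-6)*45)*(-4*7) = (-2*45)*(-4*7) = -90*(-28) = 2520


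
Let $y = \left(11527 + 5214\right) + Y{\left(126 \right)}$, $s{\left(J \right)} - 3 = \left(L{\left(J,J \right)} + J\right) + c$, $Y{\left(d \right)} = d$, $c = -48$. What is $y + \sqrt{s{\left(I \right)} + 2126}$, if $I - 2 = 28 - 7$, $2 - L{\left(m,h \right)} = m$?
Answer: $16867 + \sqrt{2083} \approx 16913.0$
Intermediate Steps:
$L{\left(m,h \right)} = 2 - m$
$I = 23$ ($I = 2 + \left(28 - 7\right) = 2 + 21 = 23$)
$s{\left(J \right)} = -43$ ($s{\left(J \right)} = 3 + \left(\left(\left(2 - J\right) + J\right) - 48\right) = 3 + \left(2 - 48\right) = 3 - 46 = -43$)
$y = 16867$ ($y = \left(11527 + 5214\right) + 126 = 16741 + 126 = 16867$)
$y + \sqrt{s{\left(I \right)} + 2126} = 16867 + \sqrt{-43 + 2126} = 16867 + \sqrt{2083}$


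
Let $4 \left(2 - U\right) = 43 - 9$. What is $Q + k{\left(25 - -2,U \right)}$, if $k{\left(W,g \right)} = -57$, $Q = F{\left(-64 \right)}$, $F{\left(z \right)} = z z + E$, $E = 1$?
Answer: $4040$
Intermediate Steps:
$F{\left(z \right)} = 1 + z^{2}$ ($F{\left(z \right)} = z z + 1 = z^{2} + 1 = 1 + z^{2}$)
$U = - \frac{13}{2}$ ($U = 2 - \frac{43 - 9}{4} = 2 - \frac{17}{2} = - \frac{13}{2} \approx -6.5$)
$Q = 4097$ ($Q = 1 + \left(-64\right)^{2} = 1 + 4096 = 4097$)
$Q + k{\left(25 - -2,U \right)} = 4097 - 57 = 4040$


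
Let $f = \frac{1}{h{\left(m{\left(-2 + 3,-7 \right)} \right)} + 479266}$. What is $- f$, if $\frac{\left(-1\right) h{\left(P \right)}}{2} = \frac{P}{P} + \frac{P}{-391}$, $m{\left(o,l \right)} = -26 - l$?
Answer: $- \frac{391}{187392186} \approx -2.0865 \cdot 10^{-6}$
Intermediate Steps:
$h{\left(P \right)} = -2 + \frac{2 P}{391}$ ($h{\left(P \right)} = - 2 \left(\frac{P}{P} + \frac{P}{-391}\right) = - 2 \left(1 + P \left(- \frac{1}{391}\right)\right) = - 2 \left(1 - \frac{P}{391}\right) = -2 + \frac{2 P}{391}$)
$f = \frac{391}{187392186}$ ($f = \frac{1}{\left(-2 + \frac{2 \left(-26 - -7\right)}{391}\right) + 479266} = \frac{1}{\left(-2 + \frac{2 \left(-26 + 7\right)}{391}\right) + 479266} = \frac{1}{\left(-2 + \frac{2}{391} \left(-19\right)\right) + 479266} = \frac{1}{\left(-2 - \frac{38}{391}\right) + 479266} = \frac{1}{- \frac{820}{391} + 479266} = \frac{1}{\frac{187392186}{391}} = \frac{391}{187392186} \approx 2.0865 \cdot 10^{-6}$)
$- f = \left(-1\right) \frac{391}{187392186} = - \frac{391}{187392186}$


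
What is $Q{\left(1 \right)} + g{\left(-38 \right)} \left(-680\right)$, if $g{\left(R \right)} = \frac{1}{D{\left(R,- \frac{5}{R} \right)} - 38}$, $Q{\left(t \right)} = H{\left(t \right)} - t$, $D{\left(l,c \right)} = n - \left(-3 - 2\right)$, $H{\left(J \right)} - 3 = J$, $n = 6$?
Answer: $\frac{761}{27} \approx 28.185$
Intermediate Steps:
$H{\left(J \right)} = 3 + J$
$D{\left(l,c \right)} = 11$ ($D{\left(l,c \right)} = 6 - \left(-3 - 2\right) = 6 - -5 = 6 + 5 = 11$)
$Q{\left(t \right)} = 3$ ($Q{\left(t \right)} = \left(3 + t\right) - t = 3$)
$g{\left(R \right)} = - \frac{1}{27}$ ($g{\left(R \right)} = \frac{1}{11 - 38} = \frac{1}{-27} = - \frac{1}{27}$)
$Q{\left(1 \right)} + g{\left(-38 \right)} \left(-680\right) = 3 - - \frac{680}{27} = 3 + \frac{680}{27} = \frac{761}{27}$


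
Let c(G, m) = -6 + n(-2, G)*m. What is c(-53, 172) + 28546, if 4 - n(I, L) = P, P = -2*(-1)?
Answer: 28884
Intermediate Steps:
P = 2
n(I, L) = 2 (n(I, L) = 4 - 1*2 = 4 - 2 = 2)
c(G, m) = -6 + 2*m
c(-53, 172) + 28546 = (-6 + 2*172) + 28546 = (-6 + 344) + 28546 = 338 + 28546 = 28884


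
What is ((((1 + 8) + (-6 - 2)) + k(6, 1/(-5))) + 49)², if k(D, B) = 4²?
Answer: 4356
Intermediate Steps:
k(D, B) = 16
((((1 + 8) + (-6 - 2)) + k(6, 1/(-5))) + 49)² = ((((1 + 8) + (-6 - 2)) + 16) + 49)² = (((9 - 8) + 16) + 49)² = ((1 + 16) + 49)² = (17 + 49)² = 66² = 4356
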